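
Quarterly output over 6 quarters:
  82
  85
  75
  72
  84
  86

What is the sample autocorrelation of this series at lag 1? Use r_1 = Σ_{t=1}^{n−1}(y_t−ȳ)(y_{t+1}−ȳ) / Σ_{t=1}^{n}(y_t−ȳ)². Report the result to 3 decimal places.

0.115

Mean ȳ = (82 + 85 + 75 + 72 + 84 + 86)/6 = 80.6667
Deviations from mean: 1.3333, 4.3333, -5.6667, -8.6667, 3.3333, 5.3333
Σ(y_t−ȳ)(y_{t+1}−ȳ) = (5.7778) + (-24.5556) + (49.1111) + (-28.8889) + (17.7778) = 19.2222
Denominator Σ(y_t−ȳ)² = 167.3333
r_1 = 19.2222 / 167.3333 = 0.115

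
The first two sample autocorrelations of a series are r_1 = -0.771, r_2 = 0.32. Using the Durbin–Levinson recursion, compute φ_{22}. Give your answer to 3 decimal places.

-0.677

φ_{22} = (r_2 − r_1²) / (1 − r_1²)
r_1² = (-0.771)² = 0.594441
Numerator = 0.32 − 0.5944 = -0.2744; denominator = 1 − 0.5944 = 0.4056
φ_{22} = -0.2744 / 0.4056 = -0.677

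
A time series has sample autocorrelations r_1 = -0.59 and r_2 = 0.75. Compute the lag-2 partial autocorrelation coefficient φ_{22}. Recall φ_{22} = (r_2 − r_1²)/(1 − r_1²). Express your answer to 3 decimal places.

0.617

φ_{22} = (r_2 − r_1²) / (1 − r_1²)
r_1² = (-0.59)² = 0.3481
Numerator = 0.75 − 0.3481 = 0.4019; denominator = 1 − 0.3481 = 0.6519
φ_{22} = 0.4019 / 0.6519 = 0.617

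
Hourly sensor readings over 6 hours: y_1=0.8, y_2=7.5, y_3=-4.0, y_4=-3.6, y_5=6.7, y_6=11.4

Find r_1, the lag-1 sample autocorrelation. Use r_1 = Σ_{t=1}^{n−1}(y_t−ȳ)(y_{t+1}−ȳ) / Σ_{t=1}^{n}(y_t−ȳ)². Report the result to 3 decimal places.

Mean ȳ = (0.8 + 7.5 − 4.0 − 3.6 + 6.7 + 11.4)/6 = 3.1333
Deviations from mean: -2.3333, 4.3667, -7.1333, -6.7333, 3.5667, 8.2667
Numerator Σ_{t=1}^{5}(y_t−ȳ)(y_{t+1}−ȳ) = 12.1622
Denominator Σ(y_t−ȳ)² = 201.7933
r_1 = 12.1622 / 201.7933 = 0.060

0.060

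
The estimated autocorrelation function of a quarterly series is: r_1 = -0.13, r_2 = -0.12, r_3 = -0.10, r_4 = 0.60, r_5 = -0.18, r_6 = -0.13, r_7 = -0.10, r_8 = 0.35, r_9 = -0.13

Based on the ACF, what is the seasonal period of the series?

4

The largest autocorrelation is r_4 = 0.60, with a weaker echo at lag 8 (0.35); the remaining lags stay at or below -0.10.
The dominant spike at lag 4 indicates a seasonal period of 4.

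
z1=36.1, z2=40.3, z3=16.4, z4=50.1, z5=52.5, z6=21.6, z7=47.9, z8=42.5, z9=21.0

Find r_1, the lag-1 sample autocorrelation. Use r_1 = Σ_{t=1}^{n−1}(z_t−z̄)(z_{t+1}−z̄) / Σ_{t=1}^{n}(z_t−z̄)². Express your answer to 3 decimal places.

Mean z̄ = (36.1 + 40.3 + 16.4 + 50.1 + 52.5 + 21.6 + 47.9 + 42.5 + 21.0)/9 = 36.4889
Numerator Σ_{t=1}^{8}(z_t−z̄)(z_{t+1}−z̄) = -566.3446
Denominator Σ(z_t−z̄)² = 1487.7889
r_1 = -566.3446 / 1487.7889 = -0.381

-0.381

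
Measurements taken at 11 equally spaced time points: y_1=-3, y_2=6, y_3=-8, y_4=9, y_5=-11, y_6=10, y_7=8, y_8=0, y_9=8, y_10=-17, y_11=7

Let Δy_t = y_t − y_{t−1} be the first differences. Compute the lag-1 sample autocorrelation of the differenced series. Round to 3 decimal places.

First differences Δy: 9, -14, 17, -20, 21, -2, -8, 8, -25, 24
Mean of differences = 1.0000
Numerator Σ(Δy_t−Δȳ)(Δy_{t+1}−Δȳ) = -1992.0000
Denominator Σ(Δy_t−Δȳ)² = 2730.0000
r_1(Δy) = -1992.0000 / 2730.0000 = -0.730

-0.730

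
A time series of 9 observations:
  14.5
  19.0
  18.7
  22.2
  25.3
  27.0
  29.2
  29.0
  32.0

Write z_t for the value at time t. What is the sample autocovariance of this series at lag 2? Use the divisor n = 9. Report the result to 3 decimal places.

12.240

Mean z̄ = (14.5 + 19.0 + 18.7 + 22.2 + 25.3 + 27.0 + 29.2 + 29.0 + 32.0)/9 = 24.1000
Σ_{t=1}^{7}(z_t−z̄)(z_{t+2}−z̄) = 110.1600
γ_2 = 110.1600 / 9 = 12.240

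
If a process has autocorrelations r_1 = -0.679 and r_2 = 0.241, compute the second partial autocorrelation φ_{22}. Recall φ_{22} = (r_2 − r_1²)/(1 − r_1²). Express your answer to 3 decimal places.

φ_{22} = (r_2 − r_1²) / (1 − r_1²)
r_1² = (-0.679)² = 0.461041
Numerator = 0.241 − 0.4610 = -0.2200; denominator = 1 − 0.4610 = 0.5390
φ_{22} = -0.2200 / 0.5390 = -0.408

-0.408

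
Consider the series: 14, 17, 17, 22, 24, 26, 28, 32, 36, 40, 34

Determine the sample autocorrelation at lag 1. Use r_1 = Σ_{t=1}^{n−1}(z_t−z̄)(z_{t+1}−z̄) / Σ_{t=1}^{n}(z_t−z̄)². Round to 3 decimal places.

Mean z̄ = (14 + 17 + 17 + 22 + 24 + 26 + 28 + 32 + 36 + 40 + 34)/11 = 26.3636
Numerator Σ_{t=1}^{10}(z_t−z̄)(z_{t+1}−z̄) = 553.9587
Denominator Σ(z_t−z̄)² = 724.5455
r_1 = 553.9587 / 724.5455 = 0.765

0.765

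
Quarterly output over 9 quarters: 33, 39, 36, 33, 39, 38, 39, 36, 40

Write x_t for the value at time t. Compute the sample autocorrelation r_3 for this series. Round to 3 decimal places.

Mean x̄ = (33 + 39 + 36 + 33 + 39 + 38 + 39 + 36 + 40)/9 = 37.0000
Numerator Σ_{t=1}^{6}(x_t−x̄)(x_{t+3}−x̄) = 12.0000
Denominator Σ(x_t−x̄)² = 56.0000
r_3 = 12.0000 / 56.0000 = 0.214

0.214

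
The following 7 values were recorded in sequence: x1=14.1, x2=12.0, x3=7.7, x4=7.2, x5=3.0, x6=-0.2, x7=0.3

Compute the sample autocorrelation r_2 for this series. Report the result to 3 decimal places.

0.137

Mean x̄ = (14.1 + 12.0 + 7.7 + 7.2 + 3.0 − 0.2 + 0.3)/7 = 6.3000
Deviations from mean: 7.8000, 5.7000, 1.4000, 0.9000, -3.3000, -6.5000, -6.0000
Σ(x_t−x̄)(x_{t+2}−x̄) = (10.9200) + (5.1300) + (-4.6200) + (-5.8500) + (19.8000) = 25.3800
Denominator Σ(x_t−x̄)² = 185.2400
r_2 = 25.3800 / 185.2400 = 0.137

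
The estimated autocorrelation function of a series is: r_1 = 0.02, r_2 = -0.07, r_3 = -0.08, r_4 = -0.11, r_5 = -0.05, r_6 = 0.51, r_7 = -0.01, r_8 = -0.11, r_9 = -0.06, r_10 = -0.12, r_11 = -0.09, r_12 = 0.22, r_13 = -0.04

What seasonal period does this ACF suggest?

The largest autocorrelation is r_6 = 0.51, with a weaker echo at lag 12 (0.22); the remaining lags stay at or below 0.02.
The dominant spike at lag 6 indicates a seasonal period of 6.

6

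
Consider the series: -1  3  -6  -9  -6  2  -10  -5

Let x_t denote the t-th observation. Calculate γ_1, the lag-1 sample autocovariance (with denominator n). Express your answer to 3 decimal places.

-1.875

Mean x̄ = (-1 + 3 − 6 − 9 − 6 + 2 − 10 − 5)/8 = -4.0000
Σ_{t=1}^{7}(x_t−x̄)(x_{t+1}−x̄) = -15.0000
γ_1 = -15.0000 / 8 = -1.875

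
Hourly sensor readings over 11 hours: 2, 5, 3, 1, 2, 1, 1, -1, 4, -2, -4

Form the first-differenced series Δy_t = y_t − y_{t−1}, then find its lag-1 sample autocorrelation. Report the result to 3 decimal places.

-0.445

First differences Δy: 3, -2, -2, 1, -1, 0, -2, 5, -6, -2
Mean of differences = -0.6000
Numerator Σ(Δy_t−Δȳ)(Δy_{t+1}−Δȳ) = -37.5600
Denominator Σ(Δy_t−Δȳ)² = 84.4000
r_1(Δy) = -37.5600 / 84.4000 = -0.445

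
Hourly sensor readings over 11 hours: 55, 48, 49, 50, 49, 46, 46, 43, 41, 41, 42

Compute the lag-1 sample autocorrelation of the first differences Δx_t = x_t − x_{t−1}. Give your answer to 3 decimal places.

-0.151

First differences Δx: -7, 1, 1, -1, -3, 0, -3, -2, 0, 1
Mean of differences = -1.3000
Numerator Σ(Δx_t−Δx̄)(Δx_{t+1}−Δx̄) = -8.7900
Denominator Σ(Δx_t−Δx̄)² = 58.1000
r_1(Δx) = -8.7900 / 58.1000 = -0.151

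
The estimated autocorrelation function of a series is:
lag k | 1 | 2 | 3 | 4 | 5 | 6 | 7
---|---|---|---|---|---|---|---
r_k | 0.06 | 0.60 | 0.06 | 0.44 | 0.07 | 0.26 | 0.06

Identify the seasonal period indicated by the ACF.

The largest autocorrelation is r_2 = 0.60, with weaker echoes at lags 4 (0.44) and 6 (0.26); the remaining lags stay at or below 0.07.
The dominant spike at lag 2 indicates a seasonal period of 2.

2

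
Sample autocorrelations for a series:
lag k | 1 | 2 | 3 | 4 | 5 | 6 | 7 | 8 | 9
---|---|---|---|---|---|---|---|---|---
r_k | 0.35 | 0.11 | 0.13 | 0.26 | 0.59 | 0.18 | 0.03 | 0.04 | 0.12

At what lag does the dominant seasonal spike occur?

The largest autocorrelation is r_5 = 0.59; the remaining lags stay at or below 0.35. The elevated value at lag 1 (0.35), dropping to 0.11 at lag 2, reflects decaying short-term dependence rather than seasonality.
The dominant spike at lag 5 indicates a seasonal period of 5.

5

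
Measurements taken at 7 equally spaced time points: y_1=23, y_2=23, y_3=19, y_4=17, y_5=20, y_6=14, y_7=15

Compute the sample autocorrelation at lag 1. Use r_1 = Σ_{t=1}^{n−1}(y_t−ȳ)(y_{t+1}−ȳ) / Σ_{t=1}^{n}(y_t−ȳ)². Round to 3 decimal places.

Mean ȳ = (23 + 23 + 19 + 17 + 20 + 14 + 15)/7 = 18.7143
Deviations from mean: 4.2857, 4.2857, 0.2857, -1.7143, 1.2857, -4.7143, -3.7143
Numerator Σ_{t=1}^{6}(y_t−ȳ)(y_{t+1}−ȳ) = 28.3469
Denominator Σ(y_t−ȳ)² = 77.4286
r_1 = 28.3469 / 77.4286 = 0.366

0.366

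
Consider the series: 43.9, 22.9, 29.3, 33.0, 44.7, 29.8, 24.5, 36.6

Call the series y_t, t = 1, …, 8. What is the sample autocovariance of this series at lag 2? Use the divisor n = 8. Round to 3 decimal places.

-24.378

Mean ȳ = (43.9 + 22.9 + 29.3 + 33.0 + 44.7 + 29.8 + 24.5 + 36.6)/8 = 33.0875
Deviations: 10.8125, -10.1875, -3.7875, -0.0875, 11.6125, -3.2875, -8.5875, 3.5125
Σ_{t=1}^{6}(y_t−ȳ)(y_{t+2}−ȳ) = -195.0253
γ_2 = -195.0253 / 8 = -24.378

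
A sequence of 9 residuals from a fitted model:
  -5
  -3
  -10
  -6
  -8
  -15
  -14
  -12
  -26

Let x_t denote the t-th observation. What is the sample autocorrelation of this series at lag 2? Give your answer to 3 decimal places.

Mean x̄ = (-5 − 3 − 10 − 6 − 8 − 15 − 14 − 12 − 26)/9 = -11.0000
Σ(x_t−x̄)(x_{t+2}−x̄) = (6.0000) + (40.0000) + (3.0000) + (-20.0000) + (-9.0000) + (4.0000) + (45.0000) = 69.0000
Denominator Σ(x_t−x̄)² = 386.0000
r_2 = 69.0000 / 386.0000 = 0.179

0.179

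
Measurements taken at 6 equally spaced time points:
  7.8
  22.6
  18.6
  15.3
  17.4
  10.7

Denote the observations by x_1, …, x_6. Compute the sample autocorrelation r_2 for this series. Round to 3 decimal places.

-0.125

Mean x̄ = (7.8 + 22.6 + 18.6 + 15.3 + 17.4 + 10.7)/6 = 15.4000
Deviations from mean: -7.6000, 7.2000, 3.2000, -0.1000, 2.0000, -4.7000
Σ(x_t−x̄)(x_{t+2}−x̄) = (-24.3200) + (-0.7200) + (6.4000) + (0.4700) = -18.1700
Denominator Σ(x_t−x̄)² = 145.9400
r_2 = -18.1700 / 145.9400 = -0.125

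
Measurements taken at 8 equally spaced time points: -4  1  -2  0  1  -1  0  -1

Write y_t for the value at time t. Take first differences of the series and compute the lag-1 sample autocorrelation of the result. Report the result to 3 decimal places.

First differences Δy: 5, -3, 2, 1, -2, 1, -1
Mean of differences = 0.4286
Numerator Σ(Δy_t−Δȳ)(Δy_{t+1}−Δȳ) = -23.7551
Denominator Σ(Δy_t−Δȳ)² = 43.7143
r_1(Δy) = -23.7551 / 43.7143 = -0.543

-0.543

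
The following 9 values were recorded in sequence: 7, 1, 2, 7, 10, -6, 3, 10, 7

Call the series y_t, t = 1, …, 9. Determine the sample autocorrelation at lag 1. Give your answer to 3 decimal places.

-0.137

Mean ȳ = (7 + 1 + 2 + 7 + 10 − 6 + 3 + 10 + 7)/9 = 4.5556
Numerator Σ_{t=1}^{8}(y_t−ȳ)(y_{t+1}−ȳ) = -28.7531
Denominator Σ(y_t−ȳ)² = 210.2222
r_1 = -28.7531 / 210.2222 = -0.137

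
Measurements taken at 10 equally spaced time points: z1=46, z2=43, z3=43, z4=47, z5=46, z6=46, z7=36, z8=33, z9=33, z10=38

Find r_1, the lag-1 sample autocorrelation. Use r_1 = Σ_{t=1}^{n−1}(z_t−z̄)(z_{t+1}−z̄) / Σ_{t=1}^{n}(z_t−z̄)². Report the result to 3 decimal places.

Mean z̄ = (46 + 43 + 43 + 47 + 46 + 46 + 36 + 33 + 33 + 38)/10 = 41.1000
Numerator Σ_{t=1}^{9}(z_t−z̄)(z_{t+1}−z̄) = 184.0900
Denominator Σ(z_t−z̄)² = 280.9000
r_1 = 184.0900 / 280.9000 = 0.655

0.655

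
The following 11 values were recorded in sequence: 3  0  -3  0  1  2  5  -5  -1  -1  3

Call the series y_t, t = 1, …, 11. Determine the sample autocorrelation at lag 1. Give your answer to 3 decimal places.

Mean ȳ = (3 + 0 − 3 + 0 + 1 + 2 + 5 − 5 − 1 − 1 + 3)/11 = 0.3636
Numerator Σ_{t=1}^{10}(y_t−ȳ)(y_{t+1}−ȳ) = -9.4050
Denominator Σ(y_t−ȳ)² = 82.5455
r_1 = -9.4050 / 82.5455 = -0.114

-0.114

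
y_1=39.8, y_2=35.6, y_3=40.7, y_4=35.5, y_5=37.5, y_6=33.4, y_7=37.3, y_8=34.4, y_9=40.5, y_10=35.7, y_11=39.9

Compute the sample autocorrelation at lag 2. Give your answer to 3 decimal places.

0.648

Mean ȳ = (39.8 + 35.6 + 40.7 + 35.5 + 37.5 + 33.4 + 37.3 + 34.4 + 40.5 + 35.7 + 39.9)/11 = 37.3000
Numerator Σ_{t=1}^{9}(y_t−ȳ)(y_{t+2}−ȳ) = 43.5300
Denominator Σ(y_t−ȳ)² = 67.1600
r_2 = 43.5300 / 67.1600 = 0.648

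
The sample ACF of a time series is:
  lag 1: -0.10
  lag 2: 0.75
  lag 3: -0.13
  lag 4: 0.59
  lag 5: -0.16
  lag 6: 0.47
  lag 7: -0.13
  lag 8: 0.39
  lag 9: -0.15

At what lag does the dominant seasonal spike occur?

2

The largest autocorrelation is r_2 = 0.75, with weaker echoes at lags 4 (0.59), 6 (0.47) and 8 (0.39); the remaining lags stay at or below -0.10.
The dominant spike at lag 2 indicates a seasonal period of 2.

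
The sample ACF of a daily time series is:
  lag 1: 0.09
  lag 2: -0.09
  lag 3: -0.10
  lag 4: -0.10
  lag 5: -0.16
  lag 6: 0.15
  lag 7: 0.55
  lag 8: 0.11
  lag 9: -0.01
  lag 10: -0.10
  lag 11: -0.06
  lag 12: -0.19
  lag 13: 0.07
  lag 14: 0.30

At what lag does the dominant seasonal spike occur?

The largest autocorrelation is r_7 = 0.55, with a weaker echo at lag 14 (0.30); the remaining lags stay at or below 0.15.
The dominant spike at lag 7 indicates a seasonal period of 7.

7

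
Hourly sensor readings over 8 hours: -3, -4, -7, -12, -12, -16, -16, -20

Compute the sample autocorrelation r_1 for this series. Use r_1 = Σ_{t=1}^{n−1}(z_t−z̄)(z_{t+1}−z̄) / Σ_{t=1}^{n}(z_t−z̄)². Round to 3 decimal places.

0.595

Mean z̄ = (-3 − 4 − 7 − 12 − 12 − 16 − 16 − 20)/8 = -11.2500
Numerator Σ_{t=1}^{7}(z_t−z̄)(z_{t+1}−z̄) = 155.6875
Denominator Σ(z_t−z̄)² = 261.5000
r_1 = 155.6875 / 261.5000 = 0.595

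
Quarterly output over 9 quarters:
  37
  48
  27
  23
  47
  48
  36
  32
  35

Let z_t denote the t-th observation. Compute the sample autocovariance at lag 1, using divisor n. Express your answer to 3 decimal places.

0.444

Mean z̄ = (37 + 48 + 27 + 23 + 47 + 48 + 36 + 32 + 35)/9 = 37.0000
Σ_{t=1}^{8}(z_t−z̄)(z_{t+1}−z̄) = 4.0000
γ_1 = 4.0000 / 9 = 0.444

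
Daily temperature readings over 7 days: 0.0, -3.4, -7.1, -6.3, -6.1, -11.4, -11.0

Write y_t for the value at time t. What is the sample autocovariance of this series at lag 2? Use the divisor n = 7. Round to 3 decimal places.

Mean ȳ = (0.0 − 3.4 − 7.1 − 6.3 − 6.1 − 11.4 − 11.0)/7 = -6.4714
Σ_{t=1}^{5}(y_t−ȳ)(y_{t+2}−ȳ) = -6.3016
γ_2 = -6.3016 / 7 = -0.900

-0.900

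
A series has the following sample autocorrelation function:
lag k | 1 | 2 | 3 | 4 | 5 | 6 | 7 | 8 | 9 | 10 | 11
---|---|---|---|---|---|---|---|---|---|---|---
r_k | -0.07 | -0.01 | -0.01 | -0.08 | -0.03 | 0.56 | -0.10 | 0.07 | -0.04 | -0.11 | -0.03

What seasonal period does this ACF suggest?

The largest autocorrelation is r_6 = 0.56; the remaining lags stay at or below 0.07.
The dominant spike at lag 6 indicates a seasonal period of 6.

6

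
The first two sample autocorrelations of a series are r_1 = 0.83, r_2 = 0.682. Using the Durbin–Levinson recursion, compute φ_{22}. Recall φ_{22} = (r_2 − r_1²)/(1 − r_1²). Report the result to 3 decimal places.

φ_{22} = (r_2 − r_1²) / (1 − r_1²)
r_1² = (0.83)² = 0.6889
Numerator = 0.682 − 0.6889 = -0.0069; denominator = 1 − 0.6889 = 0.3111
φ_{22} = -0.0069 / 0.3111 = -0.022

-0.022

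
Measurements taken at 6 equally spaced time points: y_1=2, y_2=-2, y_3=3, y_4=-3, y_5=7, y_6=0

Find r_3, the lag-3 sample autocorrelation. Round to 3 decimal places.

Mean ȳ = (2 − 2 + 3 − 3 + 7 + 0)/6 = 1.1667
Deviations from mean: 0.8333, -3.1667, 1.8333, -4.1667, 5.8333, -1.1667
Σ(y_t−ȳ)(y_{t+3}−ȳ) = (-3.4722) + (-18.4722) + (-2.1389) = -24.0833
Denominator Σ(y_t−ȳ)² = 66.8333
r_3 = -24.0833 / 66.8333 = -0.360

-0.360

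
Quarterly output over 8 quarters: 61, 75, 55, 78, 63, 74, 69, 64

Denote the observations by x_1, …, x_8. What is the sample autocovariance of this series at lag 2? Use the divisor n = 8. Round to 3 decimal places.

Mean x̄ = (61 + 75 + 55 + 78 + 63 + 74 + 69 + 64)/8 = 67.3750
Deviations: -6.3750, 7.6250, -12.3750, 10.6250, -4.3750, 6.6250, 1.6250, -3.3750
Σ_{t=1}^{6}(x_t−x̄)(x_{t+2}−x̄) = 254.9688
γ_2 = 254.9688 / 8 = 31.871

31.871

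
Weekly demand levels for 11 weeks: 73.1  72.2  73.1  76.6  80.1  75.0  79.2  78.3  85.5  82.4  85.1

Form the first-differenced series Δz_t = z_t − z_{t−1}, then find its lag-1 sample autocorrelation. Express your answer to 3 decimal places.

First differences Δz: -0.9, 0.9, 3.5, 3.5, -5.1, 4.2, -0.9, 7.2, -3.1, 2.7
Mean of differences = 1.2000
Numerator Σ(Δz_t−Δz̄)(Δz_{t+1}−Δz̄) = -79.3100
Denominator Σ(Δz_t−Δz̄)² = 124.9200
r_1(Δz) = -79.3100 / 124.9200 = -0.635

-0.635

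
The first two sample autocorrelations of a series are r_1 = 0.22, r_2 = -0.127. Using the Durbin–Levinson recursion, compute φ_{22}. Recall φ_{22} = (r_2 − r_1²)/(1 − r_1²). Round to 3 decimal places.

-0.184

φ_{22} = (r_2 − r_1²) / (1 − r_1²)
r_1² = (0.22)² = 0.0484
Numerator = -0.127 − 0.0484 = -0.1754; denominator = 1 − 0.0484 = 0.9516
φ_{22} = -0.1754 / 0.9516 = -0.184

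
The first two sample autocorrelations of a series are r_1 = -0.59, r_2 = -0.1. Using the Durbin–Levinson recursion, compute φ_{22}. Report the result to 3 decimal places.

-0.687

φ_{22} = (r_2 − r_1²) / (1 − r_1²)
r_1² = (-0.59)² = 0.3481
Numerator = -0.1 − 0.3481 = -0.4481; denominator = 1 − 0.3481 = 0.6519
φ_{22} = -0.4481 / 0.6519 = -0.687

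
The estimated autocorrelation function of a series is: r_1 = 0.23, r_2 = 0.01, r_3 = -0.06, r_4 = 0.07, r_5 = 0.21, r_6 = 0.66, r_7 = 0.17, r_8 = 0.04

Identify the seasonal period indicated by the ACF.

The largest autocorrelation is r_6 = 0.66; the remaining lags stay at or below 0.23.
The dominant spike at lag 6 indicates a seasonal period of 6.

6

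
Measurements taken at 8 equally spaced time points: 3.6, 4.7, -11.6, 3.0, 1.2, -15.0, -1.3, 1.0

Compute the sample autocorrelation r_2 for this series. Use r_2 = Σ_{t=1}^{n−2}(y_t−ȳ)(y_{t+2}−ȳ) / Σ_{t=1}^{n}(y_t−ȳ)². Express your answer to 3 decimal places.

Mean ȳ = (3.6 + 4.7 − 11.6 + 3.0 + 1.2 − 15.0 − 1.3 + 1.0)/8 = -1.8000
Deviations from mean: 5.4000, 6.5000, -9.8000, 4.8000, 3.0000, -13.2000, 0.5000, 2.8000
Numerator Σ_{t=1}^{6}(y_t−ȳ)(y_{t+2}−ȳ) = -149.9400
Denominator Σ(y_t−ȳ)² = 381.8200
r_2 = -149.9400 / 381.8200 = -0.393

-0.393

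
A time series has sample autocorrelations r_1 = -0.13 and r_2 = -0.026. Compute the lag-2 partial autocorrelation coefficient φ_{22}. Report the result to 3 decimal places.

φ_{22} = (r_2 − r_1²) / (1 − r_1²)
r_1² = (-0.13)² = 0.0169
Numerator = -0.026 − 0.0169 = -0.0429; denominator = 1 − 0.0169 = 0.9831
φ_{22} = -0.0429 / 0.9831 = -0.044

-0.044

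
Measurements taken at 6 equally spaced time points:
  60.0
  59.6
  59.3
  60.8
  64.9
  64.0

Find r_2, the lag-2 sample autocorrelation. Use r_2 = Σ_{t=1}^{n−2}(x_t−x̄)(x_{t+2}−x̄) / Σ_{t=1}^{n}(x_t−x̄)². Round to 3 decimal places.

Mean x̄ = (60.0 + 59.6 + 59.3 + 60.8 + 64.9 + 64.0)/6 = 61.4333
Deviations from mean: -1.4333, -1.8333, -2.1333, -0.6333, 3.4667, 2.5667
Σ(x_t−x̄)(x_{t+2}−x̄) = (3.0578) + (1.1611) + (-7.3956) + (-1.6256) = -4.8022
Denominator Σ(x_t−x̄)² = 28.9733
r_2 = -4.8022 / 28.9733 = -0.166

-0.166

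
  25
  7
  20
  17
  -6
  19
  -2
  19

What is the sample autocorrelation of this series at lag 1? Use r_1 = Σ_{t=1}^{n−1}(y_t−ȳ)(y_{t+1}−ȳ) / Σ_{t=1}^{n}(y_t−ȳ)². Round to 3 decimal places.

-0.523

Mean ȳ = (25 + 7 + 20 + 17 − 6 + 19 − 2 + 19)/8 = 12.3750
Deviations from mean: 12.6250, -5.3750, 7.6250, 4.6250, -18.3750, 6.6250, -14.3750, 6.6250
Σ(y_t−ȳ)(y_{t+1}−ȳ) = (-67.8594) + (-40.9844) + (35.2656) + (-84.9844) + (-121.7344) + (-95.2344) + (-95.2344) = -470.7656
Denominator Σ(y_t−ȳ)² = 899.8750
r_1 = -470.7656 / 899.8750 = -0.523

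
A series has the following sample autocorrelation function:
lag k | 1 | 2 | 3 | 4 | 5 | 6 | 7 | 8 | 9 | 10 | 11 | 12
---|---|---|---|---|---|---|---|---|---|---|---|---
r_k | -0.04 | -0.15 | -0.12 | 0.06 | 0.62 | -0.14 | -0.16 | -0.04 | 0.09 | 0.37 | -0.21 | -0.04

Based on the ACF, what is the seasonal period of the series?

The largest autocorrelation is r_5 = 0.62, with a weaker echo at lag 10 (0.37); the remaining lags stay at or below 0.09.
The dominant spike at lag 5 indicates a seasonal period of 5.

5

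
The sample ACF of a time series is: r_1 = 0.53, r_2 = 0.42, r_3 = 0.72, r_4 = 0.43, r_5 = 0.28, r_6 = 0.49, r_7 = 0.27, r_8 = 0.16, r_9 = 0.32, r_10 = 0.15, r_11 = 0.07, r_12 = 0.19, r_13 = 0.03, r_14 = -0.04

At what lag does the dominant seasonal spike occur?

The largest autocorrelation is r_3 = 0.72; the remaining lags stay at or below 0.53. The elevated value at lag 1 (0.53), dropping to 0.42 at lag 2, reflects decaying short-term dependence rather than seasonality.
The dominant spike at lag 3 indicates a seasonal period of 3.

3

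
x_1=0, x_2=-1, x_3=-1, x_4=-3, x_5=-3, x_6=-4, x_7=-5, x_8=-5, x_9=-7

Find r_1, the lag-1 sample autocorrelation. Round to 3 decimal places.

0.571

Mean x̄ = (0 − 1 − 1 − 3 − 3 − 4 − 5 − 5 − 7)/9 = -3.2222
Numerator Σ_{t=1}^{8}(x_t−x̄)(x_{t+1}−x̄) = 23.7284
Denominator Σ(x_t−x̄)² = 41.5556
r_1 = 23.7284 / 41.5556 = 0.571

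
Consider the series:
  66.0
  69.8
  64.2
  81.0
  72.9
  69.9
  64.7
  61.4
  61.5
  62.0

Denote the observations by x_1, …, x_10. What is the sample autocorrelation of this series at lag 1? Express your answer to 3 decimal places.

0.320

Mean x̄ = (66.0 + 69.8 + 64.2 + 81.0 + 72.9 + 69.9 + 64.7 + 61.4 + 61.5 + 62.0)/10 = 67.3400
Numerator Σ_{t=1}^{9}(x_t−x̄)(x_{t+1}−x̄) = 111.0684
Denominator Σ(x_t−x̄)² = 346.6440
r_1 = 111.0684 / 346.6440 = 0.320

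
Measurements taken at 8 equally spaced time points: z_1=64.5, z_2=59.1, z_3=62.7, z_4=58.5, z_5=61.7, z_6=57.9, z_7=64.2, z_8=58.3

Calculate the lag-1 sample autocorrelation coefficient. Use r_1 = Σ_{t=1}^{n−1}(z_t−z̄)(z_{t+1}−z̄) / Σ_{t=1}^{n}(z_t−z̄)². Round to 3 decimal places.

-0.703

Mean z̄ = (64.5 + 59.1 + 62.7 + 58.5 + 61.7 + 57.9 + 64.2 + 58.3)/8 = 60.8625
Numerator Σ_{t=1}^{7}(z_t−z̄)(z_{t+1}−z̄) = -36.8902
Denominator Σ(z_t−z̄)² = 52.4788
r_1 = -36.8902 / 52.4788 = -0.703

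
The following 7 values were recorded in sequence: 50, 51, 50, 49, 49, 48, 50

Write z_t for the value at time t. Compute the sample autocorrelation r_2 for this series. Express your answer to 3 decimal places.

-0.039

Mean z̄ = (50 + 51 + 50 + 49 + 49 + 48 + 50)/7 = 49.5714
Numerator Σ_{t=1}^{5}(z_t−z̄)(z_{t+2}−z̄) = -0.2245
Denominator Σ(z_t−z̄)² = 5.7143
r_2 = -0.2245 / 5.7143 = -0.039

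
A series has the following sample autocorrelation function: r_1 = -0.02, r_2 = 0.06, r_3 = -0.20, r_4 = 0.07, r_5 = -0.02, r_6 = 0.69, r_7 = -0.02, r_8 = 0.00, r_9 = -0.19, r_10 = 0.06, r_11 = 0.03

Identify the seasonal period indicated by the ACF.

The largest autocorrelation is r_6 = 0.69; the remaining lags stay at or below 0.07.
The dominant spike at lag 6 indicates a seasonal period of 6.

6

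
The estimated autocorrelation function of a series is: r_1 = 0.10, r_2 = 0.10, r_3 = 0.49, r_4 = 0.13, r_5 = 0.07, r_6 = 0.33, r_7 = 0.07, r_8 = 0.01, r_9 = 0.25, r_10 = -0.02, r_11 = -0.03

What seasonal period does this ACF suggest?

3

The largest autocorrelation is r_3 = 0.49, with weaker echoes at lags 6 (0.33) and 9 (0.25); the remaining lags stay at or below 0.13.
The dominant spike at lag 3 indicates a seasonal period of 3.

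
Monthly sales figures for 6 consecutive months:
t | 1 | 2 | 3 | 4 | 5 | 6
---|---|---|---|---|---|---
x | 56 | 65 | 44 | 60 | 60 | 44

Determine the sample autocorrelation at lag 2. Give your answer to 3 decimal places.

-0.183

Mean x̄ = (56 + 65 + 44 + 60 + 60 + 44)/6 = 54.8333
Deviations from mean: 1.1667, 10.1667, -10.8333, 5.1667, 5.1667, -10.8333
Σ(x_t−x̄)(x_{t+2}−x̄) = (-12.6389) + (52.5278) + (-55.9722) + (-55.9722) = -72.0556
Denominator Σ(x_t−x̄)² = 392.8333
r_2 = -72.0556 / 392.8333 = -0.183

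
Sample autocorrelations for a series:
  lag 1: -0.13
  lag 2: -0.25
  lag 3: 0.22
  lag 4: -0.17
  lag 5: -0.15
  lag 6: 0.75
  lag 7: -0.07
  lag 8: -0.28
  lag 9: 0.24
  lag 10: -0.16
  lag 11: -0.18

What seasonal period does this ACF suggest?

6

The largest autocorrelation is r_6 = 0.75; the remaining lags stay at or below 0.24.
The dominant spike at lag 6 indicates a seasonal period of 6.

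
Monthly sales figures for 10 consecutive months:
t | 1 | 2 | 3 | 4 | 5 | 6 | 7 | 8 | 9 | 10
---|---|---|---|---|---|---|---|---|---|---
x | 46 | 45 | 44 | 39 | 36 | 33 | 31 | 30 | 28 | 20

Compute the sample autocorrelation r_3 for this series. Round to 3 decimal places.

Mean x̄ = (46 + 45 + 44 + 39 + 36 + 33 + 31 + 30 + 28 + 20)/10 = 35.2000
Σ(x_t−x̄)(x_{t+3}−x̄) = (41.0400) + (7.8400) + (-19.3600) + (-15.9600) + (-4.1600) + (15.8400) + (63.8400) = 89.0800
Denominator Σ(x_t−x̄)² = 637.6000
r_3 = 89.0800 / 637.6000 = 0.140

0.140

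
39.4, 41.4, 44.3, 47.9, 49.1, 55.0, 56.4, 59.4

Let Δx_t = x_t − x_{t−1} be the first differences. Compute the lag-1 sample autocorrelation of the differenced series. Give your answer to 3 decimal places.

First differences Δx: 2.0, 2.9, 3.6, 1.2, 5.9, 1.4, 3.0
Mean of differences = 2.8571
Numerator Σ(Δx_t−Δx̄)(Δx_{t+1}−Δx̄) = -10.9204
Denominator Σ(Δx_t−Δx̄)² = 15.4371
r_1(Δx) = -10.9204 / 15.4371 = -0.707

-0.707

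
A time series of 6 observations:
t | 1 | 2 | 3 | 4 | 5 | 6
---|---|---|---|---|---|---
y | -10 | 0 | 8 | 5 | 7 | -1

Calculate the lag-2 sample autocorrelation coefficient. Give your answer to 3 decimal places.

-0.235

Mean ȳ = (-10 + 0 + 8 + 5 + 7 − 1)/6 = 1.5000
Deviations from mean: -11.5000, -1.5000, 6.5000, 3.5000, 5.5000, -2.5000
Σ(y_t−ȳ)(y_{t+2}−ȳ) = (-74.7500) + (-5.2500) + (35.7500) + (-8.7500) = -53.0000
Denominator Σ(y_t−ȳ)² = 225.5000
r_2 = -53.0000 / 225.5000 = -0.235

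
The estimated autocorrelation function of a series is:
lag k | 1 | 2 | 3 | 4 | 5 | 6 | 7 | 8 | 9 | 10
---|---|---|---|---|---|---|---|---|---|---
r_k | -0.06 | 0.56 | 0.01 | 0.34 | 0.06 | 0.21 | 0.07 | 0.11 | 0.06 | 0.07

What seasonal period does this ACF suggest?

2

The largest autocorrelation is r_2 = 0.56, with weaker echoes at lags 4 (0.34) and 6 (0.21); the remaining lags stay at or below 0.11.
The dominant spike at lag 2 indicates a seasonal period of 2.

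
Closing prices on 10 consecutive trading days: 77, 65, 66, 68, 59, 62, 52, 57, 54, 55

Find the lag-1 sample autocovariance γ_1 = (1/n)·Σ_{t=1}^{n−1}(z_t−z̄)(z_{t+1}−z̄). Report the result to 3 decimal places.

20.225

Mean z̄ = (77 + 65 + 66 + 68 + 59 + 62 + 52 + 57 + 54 + 55)/10 = 61.5000
Σ_{t=1}^{9}(z_t−z̄)(z_{t+1}−z̄) = 202.2500
γ_1 = 202.2500 / 10 = 20.225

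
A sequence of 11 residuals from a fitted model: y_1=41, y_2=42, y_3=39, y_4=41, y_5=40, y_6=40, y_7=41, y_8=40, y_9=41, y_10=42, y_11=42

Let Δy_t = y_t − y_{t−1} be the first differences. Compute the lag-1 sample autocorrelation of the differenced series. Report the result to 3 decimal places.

First differences Δy: 1, -3, 2, -1, 0, 1, -1, 1, 1, 0
Mean of differences = 0.1000
Numerator Σ(Δy_t−Δȳ)(Δy_{t+1}−Δȳ) = -12.0100
Denominator Σ(Δy_t−Δȳ)² = 18.9000
r_1(Δy) = -12.0100 / 18.9000 = -0.635

-0.635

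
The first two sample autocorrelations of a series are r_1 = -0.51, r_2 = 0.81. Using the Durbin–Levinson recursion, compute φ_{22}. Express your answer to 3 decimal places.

φ_{22} = (r_2 − r_1²) / (1 − r_1²)
r_1² = (-0.51)² = 0.2601
Numerator = 0.81 − 0.2601 = 0.5499; denominator = 1 − 0.2601 = 0.7399
φ_{22} = 0.5499 / 0.7399 = 0.743

0.743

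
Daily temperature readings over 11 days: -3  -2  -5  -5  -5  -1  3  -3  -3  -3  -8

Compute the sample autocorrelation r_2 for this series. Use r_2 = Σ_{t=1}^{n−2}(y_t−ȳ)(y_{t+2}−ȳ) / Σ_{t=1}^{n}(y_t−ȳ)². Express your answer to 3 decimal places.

-0.176

Mean ȳ = (-3 − 2 − 5 − 5 − 5 − 1 + 3 − 3 − 3 − 3 − 8)/11 = -3.1818
Numerator Σ_{t=1}^{9}(y_t−ȳ)(y_{t+2}−ȳ) = -13.7025
Denominator Σ(y_t−ȳ)² = 77.6364
r_2 = -13.7025 / 77.6364 = -0.176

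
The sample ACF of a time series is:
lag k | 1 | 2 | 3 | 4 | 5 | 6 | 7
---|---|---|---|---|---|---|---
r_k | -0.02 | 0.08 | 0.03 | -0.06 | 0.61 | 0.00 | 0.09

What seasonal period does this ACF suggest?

5

The largest autocorrelation is r_5 = 0.61; the remaining lags stay at or below 0.09.
The dominant spike at lag 5 indicates a seasonal period of 5.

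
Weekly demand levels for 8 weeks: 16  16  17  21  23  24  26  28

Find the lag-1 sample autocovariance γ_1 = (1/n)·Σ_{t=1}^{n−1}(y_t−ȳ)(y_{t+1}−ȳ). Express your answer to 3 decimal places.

Mean ȳ = (16 + 16 + 17 + 21 + 23 + 24 + 26 + 28)/8 = 21.3750
Σ_{t=1}^{7}(y_t−ȳ)(y_{t+1}−ȳ) = 100.4844
γ_1 = 100.4844 / 8 = 12.561

12.561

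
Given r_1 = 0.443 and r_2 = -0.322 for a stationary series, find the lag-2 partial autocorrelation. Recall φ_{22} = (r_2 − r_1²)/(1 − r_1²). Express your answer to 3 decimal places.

-0.645

φ_{22} = (r_2 − r_1²) / (1 − r_1²)
r_1² = (0.443)² = 0.196249
Numerator = -0.322 − 0.1962 = -0.5182; denominator = 1 − 0.1962 = 0.8038
φ_{22} = -0.5182 / 0.8038 = -0.645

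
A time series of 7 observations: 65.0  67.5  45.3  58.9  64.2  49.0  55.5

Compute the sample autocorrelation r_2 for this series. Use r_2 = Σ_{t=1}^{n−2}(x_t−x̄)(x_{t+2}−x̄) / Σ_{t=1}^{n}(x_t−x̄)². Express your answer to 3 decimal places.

-0.429

Mean x̄ = (65.0 + 67.5 + 45.3 + 58.9 + 64.2 + 49.0 + 55.5)/7 = 57.9143
Deviations from mean: 7.0857, 9.5857, -12.6143, 0.9857, 6.2857, -8.9143, -2.4143
Numerator Σ_{t=1}^{5}(x_t−x̄)(x_{t+2}−x̄) = -183.1847
Denominator Σ(x_t−x̄)² = 426.9886
r_2 = -183.1847 / 426.9886 = -0.429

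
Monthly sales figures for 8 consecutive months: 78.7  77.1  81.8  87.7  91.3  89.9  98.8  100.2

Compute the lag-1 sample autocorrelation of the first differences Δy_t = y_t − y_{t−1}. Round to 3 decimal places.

-0.443

First differences Δy: -1.6, 4.7, 5.9, 3.6, -1.4, 8.9, 1.4
Mean of differences = 3.0714
Numerator Σ(Δy_t−Δȳ)(Δy_{t+1}−Δȳ) = -39.6737
Denominator Σ(Δy_t−Δȳ)² = 89.5143
r_1(Δy) = -39.6737 / 89.5143 = -0.443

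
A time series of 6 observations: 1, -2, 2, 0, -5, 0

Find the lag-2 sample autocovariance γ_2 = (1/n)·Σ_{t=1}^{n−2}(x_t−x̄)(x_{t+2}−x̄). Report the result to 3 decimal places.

-1.259

Mean x̄ = (1 − 2 + 2 + 0 − 5 + 0)/6 = -0.6667
Deviations: 1.6667, -1.3333, 2.6667, 0.6667, -4.3333, 0.6667
Σ_{t=1}^{4}(x_t−x̄)(x_{t+2}−x̄) = -7.5556
γ_2 = -7.5556 / 6 = -1.259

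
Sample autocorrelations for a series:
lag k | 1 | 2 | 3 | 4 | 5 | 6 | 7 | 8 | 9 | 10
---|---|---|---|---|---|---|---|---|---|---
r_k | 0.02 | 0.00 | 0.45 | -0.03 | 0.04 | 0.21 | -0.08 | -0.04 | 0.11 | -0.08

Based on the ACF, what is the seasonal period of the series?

The largest autocorrelation is r_3 = 0.45, with a weaker echo at lag 6 (0.21); the remaining lags stay at or below 0.11.
The dominant spike at lag 3 indicates a seasonal period of 3.

3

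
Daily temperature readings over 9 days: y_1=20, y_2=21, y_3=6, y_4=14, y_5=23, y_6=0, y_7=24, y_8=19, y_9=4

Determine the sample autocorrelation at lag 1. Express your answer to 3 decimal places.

-0.440

Mean ȳ = (20 + 21 + 6 + 14 + 23 + 0 + 24 + 19 + 4)/9 = 14.5556
Numerator Σ_{t=1}^{8}(y_t−ȳ)(y_{t+1}−ȳ) = -285.3086
Denominator Σ(y_t−ȳ)² = 648.2222
r_1 = -285.3086 / 648.2222 = -0.440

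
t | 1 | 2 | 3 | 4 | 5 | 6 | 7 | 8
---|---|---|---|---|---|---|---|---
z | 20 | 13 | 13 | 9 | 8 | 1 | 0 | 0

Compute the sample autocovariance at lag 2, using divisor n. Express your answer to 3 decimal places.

14.250

Mean z̄ = (20 + 13 + 13 + 9 + 8 + 1 + 0 + 0)/8 = 8.0000
Deviations: 12.0000, 5.0000, 5.0000, 1.0000, 0.0000, -7.0000, -8.0000, -8.0000
Σ_{t=1}^{6}(z_t−z̄)(z_{t+2}−z̄) = 114.0000
γ_2 = 114.0000 / 8 = 14.250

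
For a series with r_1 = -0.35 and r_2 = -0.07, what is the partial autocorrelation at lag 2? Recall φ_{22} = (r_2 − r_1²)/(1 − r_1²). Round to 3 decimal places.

φ_{22} = (r_2 − r_1²) / (1 − r_1²)
r_1² = (-0.35)² = 0.1225
Numerator = -0.07 − 0.1225 = -0.1925; denominator = 1 − 0.1225 = 0.8775
φ_{22} = -0.1925 / 0.8775 = -0.219

-0.219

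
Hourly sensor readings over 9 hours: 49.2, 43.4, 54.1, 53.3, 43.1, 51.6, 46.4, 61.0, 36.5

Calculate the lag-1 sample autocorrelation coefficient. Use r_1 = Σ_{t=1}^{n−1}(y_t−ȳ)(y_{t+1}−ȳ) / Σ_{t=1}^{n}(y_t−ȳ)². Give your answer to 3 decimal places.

-0.552

Mean ȳ = (49.2 + 43.4 + 54.1 + 53.3 + 43.1 + 51.6 + 46.4 + 61.0 + 36.5)/9 = 48.7333
Numerator Σ_{t=1}^{8}(y_t−ȳ)(y_{t+1}−ȳ) = -233.8511
Denominator Σ(y_t−ȳ)² = 423.8400
r_1 = -233.8511 / 423.8400 = -0.552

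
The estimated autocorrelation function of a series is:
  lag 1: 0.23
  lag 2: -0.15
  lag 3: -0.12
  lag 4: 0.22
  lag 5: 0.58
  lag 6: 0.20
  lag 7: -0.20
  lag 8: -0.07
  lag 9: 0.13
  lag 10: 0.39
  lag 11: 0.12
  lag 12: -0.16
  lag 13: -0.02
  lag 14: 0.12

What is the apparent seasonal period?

5

The largest autocorrelation is r_5 = 0.58, with a weaker echo at lag 10 (0.39); the remaining lags stay at or below 0.23.
The dominant spike at lag 5 indicates a seasonal period of 5.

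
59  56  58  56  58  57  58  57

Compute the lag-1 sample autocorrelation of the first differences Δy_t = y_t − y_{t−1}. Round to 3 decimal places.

First differences Δy: -3, 2, -2, 2, -1, 1, -1
Mean of differences = -0.2857
Numerator Σ(Δy_t−Δȳ)(Δy_{t+1}−Δȳ) = -17.5102
Denominator Σ(Δy_t−Δȳ)² = 23.4286
r_1(Δy) = -17.5102 / 23.4286 = -0.747

-0.747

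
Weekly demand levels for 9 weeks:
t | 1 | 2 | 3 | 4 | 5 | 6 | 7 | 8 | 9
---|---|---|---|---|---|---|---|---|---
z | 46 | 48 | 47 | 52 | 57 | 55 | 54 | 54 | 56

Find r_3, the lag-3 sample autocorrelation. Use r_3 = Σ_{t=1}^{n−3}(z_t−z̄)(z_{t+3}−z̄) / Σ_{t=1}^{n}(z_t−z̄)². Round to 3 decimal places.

-0.103

Mean z̄ = (46 + 48 + 47 + 52 + 57 + 55 + 54 + 54 + 56)/9 = 52.1111
Σ(z_t−z̄)(z_{t+3}−z̄) = (0.6790) + (-20.0988) + (-14.7654) + (-0.2099) + (9.2346) + (11.2346) = -13.9259
Denominator Σ(z_t−z̄)² = 134.8889
r_3 = -13.9259 / 134.8889 = -0.103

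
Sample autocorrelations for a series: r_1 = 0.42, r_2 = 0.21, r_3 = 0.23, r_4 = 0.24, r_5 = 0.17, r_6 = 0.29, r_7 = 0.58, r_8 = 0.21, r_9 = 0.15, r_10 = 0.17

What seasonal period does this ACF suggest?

The largest autocorrelation is r_7 = 0.58; the remaining lags stay at or below 0.42. The elevated value at lag 1 (0.42), dropping to 0.21 at lag 2, reflects decaying short-term dependence rather than seasonality.
The dominant spike at lag 7 indicates a seasonal period of 7.

7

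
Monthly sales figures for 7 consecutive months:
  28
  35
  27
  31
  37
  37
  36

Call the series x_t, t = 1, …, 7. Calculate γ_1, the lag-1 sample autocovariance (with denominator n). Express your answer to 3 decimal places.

Mean x̄ = (28 + 35 + 27 + 31 + 37 + 37 + 36)/7 = 33.0000
Σ_{t=1}^{6}(x_t−x̄)(x_{t+1}−x̄) = 10.0000
γ_1 = 10.0000 / 7 = 1.429

1.429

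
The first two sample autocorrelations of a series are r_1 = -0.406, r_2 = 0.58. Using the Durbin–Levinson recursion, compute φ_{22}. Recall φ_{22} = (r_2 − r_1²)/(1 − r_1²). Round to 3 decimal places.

0.497

φ_{22} = (r_2 − r_1²) / (1 − r_1²)
r_1² = (-0.406)² = 0.164836
Numerator = 0.58 − 0.1648 = 0.4152; denominator = 1 − 0.1648 = 0.8352
φ_{22} = 0.4152 / 0.8352 = 0.497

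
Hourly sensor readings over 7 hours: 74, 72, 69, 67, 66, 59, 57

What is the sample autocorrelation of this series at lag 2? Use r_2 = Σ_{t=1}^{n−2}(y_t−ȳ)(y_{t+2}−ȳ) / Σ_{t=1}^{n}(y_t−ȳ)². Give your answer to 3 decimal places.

Mean ȳ = (74 + 72 + 69 + 67 + 66 + 59 + 57)/7 = 66.2857
Deviations from mean: 7.7143, 5.7143, 2.7143, 0.7143, -0.2857, -7.2857, -9.2857
Numerator Σ_{t=1}^{5}(y_t−ȳ)(y_{t+2}−ȳ) = 21.6939
Denominator Σ(y_t−ȳ)² = 239.4286
r_2 = 21.6939 / 239.4286 = 0.091

0.091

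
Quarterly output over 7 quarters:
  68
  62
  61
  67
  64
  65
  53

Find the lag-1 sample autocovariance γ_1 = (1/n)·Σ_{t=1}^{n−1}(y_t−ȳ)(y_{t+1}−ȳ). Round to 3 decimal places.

Mean ȳ = (68 + 62 + 61 + 67 + 64 + 65 + 53)/7 = 62.8571
Σ_{t=1}^{6}(y_t−ȳ)(y_{t+1}−ȳ) = -24.4490
γ_1 = -24.4490 / 7 = -3.493

-3.493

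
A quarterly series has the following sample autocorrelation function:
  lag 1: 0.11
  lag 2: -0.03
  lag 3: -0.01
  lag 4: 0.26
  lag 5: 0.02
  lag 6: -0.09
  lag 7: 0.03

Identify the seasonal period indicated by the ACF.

The largest autocorrelation is r_4 = 0.26; the remaining lags stay at or below 0.11.
The dominant spike at lag 4 indicates a seasonal period of 4.

4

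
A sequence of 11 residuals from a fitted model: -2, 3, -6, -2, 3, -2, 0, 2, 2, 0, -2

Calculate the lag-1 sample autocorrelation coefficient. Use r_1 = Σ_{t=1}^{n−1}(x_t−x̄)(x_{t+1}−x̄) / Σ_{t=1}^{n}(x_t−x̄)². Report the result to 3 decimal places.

Mean x̄ = (-2 + 3 − 6 − 2 + 3 − 2 + 0 + 2 + 2 + 0 − 2)/11 = -0.3636
Numerator Σ_{t=1}^{10}(x_t−x̄)(x_{t+1}−x̄) = -20.1322
Denominator Σ(x_t−x̄)² = 76.5455
r_1 = -20.1322 / 76.5455 = -0.263

-0.263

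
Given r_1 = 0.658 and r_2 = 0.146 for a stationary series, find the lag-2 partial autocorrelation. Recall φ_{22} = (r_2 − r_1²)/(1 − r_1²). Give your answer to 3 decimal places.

-0.506

φ_{22} = (r_2 − r_1²) / (1 − r_1²)
r_1² = (0.658)² = 0.432964
Numerator = 0.146 − 0.4330 = -0.2870; denominator = 1 − 0.4330 = 0.5670
φ_{22} = -0.2870 / 0.5670 = -0.506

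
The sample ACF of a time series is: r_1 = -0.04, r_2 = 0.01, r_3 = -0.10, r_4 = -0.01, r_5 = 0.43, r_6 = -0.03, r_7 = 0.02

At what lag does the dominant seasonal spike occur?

The largest autocorrelation is r_5 = 0.43; the remaining lags stay at or below 0.02.
The dominant spike at lag 5 indicates a seasonal period of 5.

5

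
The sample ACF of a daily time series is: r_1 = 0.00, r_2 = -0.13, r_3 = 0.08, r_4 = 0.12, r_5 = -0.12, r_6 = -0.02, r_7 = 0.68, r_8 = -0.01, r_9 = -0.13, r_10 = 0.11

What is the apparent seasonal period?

7

The largest autocorrelation is r_7 = 0.68; the remaining lags stay at or below 0.12.
The dominant spike at lag 7 indicates a seasonal period of 7.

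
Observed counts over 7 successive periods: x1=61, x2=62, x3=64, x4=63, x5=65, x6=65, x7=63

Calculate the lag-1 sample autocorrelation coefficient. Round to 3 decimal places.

Mean x̄ = (61 + 62 + 64 + 63 + 65 + 65 + 63)/7 = 63.2857
Σ(x_t−x̄)(x_{t+1}−x̄) = (2.9388) + (-0.9184) + (-0.2041) + (-0.4898) + (2.9388) + (-0.4898) = 3.7755
Denominator Σ(x_t−x̄)² = 13.4286
r_1 = 3.7755 / 13.4286 = 0.281

0.281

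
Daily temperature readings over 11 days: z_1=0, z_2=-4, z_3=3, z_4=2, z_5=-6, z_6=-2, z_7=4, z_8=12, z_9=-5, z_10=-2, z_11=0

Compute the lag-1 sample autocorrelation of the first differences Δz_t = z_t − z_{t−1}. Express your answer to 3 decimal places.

-0.307

First differences Δz: -4, 7, -1, -8, 4, 6, 8, -17, 3, 2
Mean of differences = 0.0000
Numerator Σ(Δz_t−Δz̄)(Δz_{t+1}−Δz̄) = -168.0000
Denominator Σ(Δz_t−Δz̄)² = 548.0000
r_1(Δz) = -168.0000 / 548.0000 = -0.307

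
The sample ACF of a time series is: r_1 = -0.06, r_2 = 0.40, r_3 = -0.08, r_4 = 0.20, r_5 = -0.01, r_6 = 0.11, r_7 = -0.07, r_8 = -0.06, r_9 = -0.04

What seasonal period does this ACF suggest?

2

The largest autocorrelation is r_2 = 0.40, with a weaker echo at lag 4 (0.20); the remaining lags stay at or below 0.11.
The dominant spike at lag 2 indicates a seasonal period of 2.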